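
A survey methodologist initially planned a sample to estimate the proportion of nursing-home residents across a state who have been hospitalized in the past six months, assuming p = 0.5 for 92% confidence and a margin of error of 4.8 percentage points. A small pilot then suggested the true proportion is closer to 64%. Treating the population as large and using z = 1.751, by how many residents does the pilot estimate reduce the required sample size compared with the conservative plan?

26

Conservative (p = 0.5): n = 1.751² × 0.25 / 0.048² ≈ 332.68 → 333.
Using p = 0.64: p(1−p) = 0.2304, so n = 1.751² × 0.2304 / 0.048² ≈ 306.60 → 307.
Reduction: 333 − 307 = 26.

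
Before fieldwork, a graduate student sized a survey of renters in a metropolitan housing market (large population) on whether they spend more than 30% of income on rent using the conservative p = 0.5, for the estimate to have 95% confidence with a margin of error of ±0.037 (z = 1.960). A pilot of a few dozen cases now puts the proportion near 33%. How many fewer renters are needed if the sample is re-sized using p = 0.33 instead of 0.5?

Conservative (p = 0.5): n = 1.960² × 0.25 / 0.037² ≈ 701.53 → 702.
Using p = 0.33: p(1−p) = 0.2211, so n = 1.960² × 0.2211 / 0.037² ≈ 620.44 → 621.
Reduction: 702 − 621 = 81.

81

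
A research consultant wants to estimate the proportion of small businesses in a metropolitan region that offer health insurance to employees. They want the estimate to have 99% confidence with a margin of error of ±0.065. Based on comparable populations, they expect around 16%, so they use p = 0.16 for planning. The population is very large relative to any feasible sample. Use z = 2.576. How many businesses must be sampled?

212

With p = 0.16, p(1−p) = 0.1344.
n = z²·p(1−p)/E² = 2.576² × 0.1344 / 0.065² = 6.6358 × 0.1344 / 0.004225 ≈ 211.09.
Rounding up gives n = 212.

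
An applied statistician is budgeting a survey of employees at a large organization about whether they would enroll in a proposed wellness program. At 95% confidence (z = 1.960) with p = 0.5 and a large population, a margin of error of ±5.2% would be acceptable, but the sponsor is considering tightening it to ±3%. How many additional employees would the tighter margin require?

712

At ±5.2%: n = 1.960² × 0.2500 / 0.052² ≈ 355.18 → 356.
At ±3%: n = 1.960² × 0.2500 / 0.030² ≈ 1067.11 → 1068.
Additional respondents: 1068 − 356 = 712.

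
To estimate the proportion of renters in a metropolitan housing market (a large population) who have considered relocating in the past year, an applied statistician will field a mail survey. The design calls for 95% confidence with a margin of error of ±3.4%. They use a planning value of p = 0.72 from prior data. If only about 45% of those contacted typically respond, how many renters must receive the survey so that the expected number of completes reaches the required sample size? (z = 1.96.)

1489

Completed interviews needed: n₀ = 1.96² × 0.2016 / 0.034² ≈ 669.95 → 670.
At a 45% response rate, contacts needed = 670 / 0.45 ≈ 1488.89 → 1489.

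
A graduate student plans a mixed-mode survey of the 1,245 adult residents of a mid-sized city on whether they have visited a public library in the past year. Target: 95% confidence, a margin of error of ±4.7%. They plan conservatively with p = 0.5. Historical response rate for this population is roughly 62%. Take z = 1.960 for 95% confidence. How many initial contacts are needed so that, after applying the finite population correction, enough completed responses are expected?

521

Completed interviews needed (unadjusted): n₀ = 1.960² × 0.2500 / 0.047² ≈ 434.77 → 435.
FPC for N = 1,245: n = 435 / (1 + 434/1245) = 435 / 1.3486 ≈ 322.56 → 323.
At a 62% response rate, contacts needed = 323 / 0.62 ≈ 520.97 → 521.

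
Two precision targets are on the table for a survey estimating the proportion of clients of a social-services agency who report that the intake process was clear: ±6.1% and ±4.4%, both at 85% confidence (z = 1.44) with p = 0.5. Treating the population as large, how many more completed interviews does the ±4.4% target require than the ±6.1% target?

At ±6.1%: n = 1.44² × 0.2500 / 0.061² ≈ 139.32 → 140.
At ±4.4%: n = 1.44² × 0.2500 / 0.044² ≈ 267.77 → 268.
Additional respondents: 268 − 140 = 128.

128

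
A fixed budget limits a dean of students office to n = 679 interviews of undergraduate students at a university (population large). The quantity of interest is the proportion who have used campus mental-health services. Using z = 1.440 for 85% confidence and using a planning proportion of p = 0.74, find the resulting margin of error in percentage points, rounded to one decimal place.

SE(p̂) = √[p(1−p)/n] = √[0.1924/679] = 0.01683.
E = z × SE = 1.440 × 0.01683 = 0.02424, or 2.4 percentage points.

2.4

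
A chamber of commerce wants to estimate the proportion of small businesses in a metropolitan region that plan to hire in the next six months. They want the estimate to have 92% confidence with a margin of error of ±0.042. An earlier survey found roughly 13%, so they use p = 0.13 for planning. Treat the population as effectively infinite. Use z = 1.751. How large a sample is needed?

197

With p = 0.13, p(1−p) = 0.1131.
n = z²·p(1−p)/E² = 1.751² × 0.1131 / 0.042² = 3.0660 × 0.1131 / 0.001764 ≈ 196.58.
Rounding up gives n = 197.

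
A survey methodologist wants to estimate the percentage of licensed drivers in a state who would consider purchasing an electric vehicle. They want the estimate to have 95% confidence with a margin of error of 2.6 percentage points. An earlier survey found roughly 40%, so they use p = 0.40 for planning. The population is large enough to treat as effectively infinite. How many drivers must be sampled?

For 95% confidence, z = 1.96.
With p = 0.40, p(1−p) = 0.2400.
n = z²·p(1−p)/E² = 1.96² × 0.2400 / 0.026² = 3.8416 × 0.2400 / 0.000676 ≈ 1363.88.
Rounding up gives n = 1364.

1364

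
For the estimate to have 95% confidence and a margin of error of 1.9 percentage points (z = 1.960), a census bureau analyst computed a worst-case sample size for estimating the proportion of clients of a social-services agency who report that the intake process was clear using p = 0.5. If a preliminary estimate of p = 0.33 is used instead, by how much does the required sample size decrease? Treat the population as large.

Conservative (p = 0.5): n = 1.960² × 0.25 / 0.019² ≈ 2660.39 → 2661.
Using p = 0.33: p(1−p) = 0.2211, so n = 1.960² × 0.2211 / 0.019² ≈ 2352.85 → 2353.
Reduction: 2661 − 2353 = 308.

308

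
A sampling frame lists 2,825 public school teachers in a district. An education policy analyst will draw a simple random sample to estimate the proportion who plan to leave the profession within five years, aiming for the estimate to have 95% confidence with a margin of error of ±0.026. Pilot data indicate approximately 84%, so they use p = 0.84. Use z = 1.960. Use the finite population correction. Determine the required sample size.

602

Unadjusted: n₀ = 1.960² × 0.84 × 0.16 / 0.026² ≈ 763.77, so n₀ = 764.
Finite population correction with N = 2,825: n = n₀ / (1 + (n₀−1)/N) = 764 / (1 + 763/2825) = 764 / 1.2701 ≈ 601.53.
Rounding up, n = 602.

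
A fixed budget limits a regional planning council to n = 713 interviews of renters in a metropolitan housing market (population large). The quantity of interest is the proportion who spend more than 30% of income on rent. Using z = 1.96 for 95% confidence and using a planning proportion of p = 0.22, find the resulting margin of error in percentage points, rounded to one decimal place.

3.0

SE(p̂) = √[p(1−p)/n] = √[0.1716/713] = 0.01551.
E = z × SE = 1.96 × 0.01551 = 0.03041, or 3.0 percentage points.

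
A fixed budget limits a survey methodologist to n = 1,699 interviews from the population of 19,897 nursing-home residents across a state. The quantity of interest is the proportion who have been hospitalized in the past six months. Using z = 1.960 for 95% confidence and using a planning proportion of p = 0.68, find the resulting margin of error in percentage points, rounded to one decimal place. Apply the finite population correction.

Finite-population factor: (N−n)/(N−1) = (19897−1699)/(19897−1) = 0.9147.
SE(p̂) = √[p(1−p)/n · (N−n)/(N−1)] = √[0.2176/1699 × 0.9147] = 0.01082.
E = z × SE = 1.960 × 0.01082 = 0.02121 ≈ 2.1 percentage points.

2.1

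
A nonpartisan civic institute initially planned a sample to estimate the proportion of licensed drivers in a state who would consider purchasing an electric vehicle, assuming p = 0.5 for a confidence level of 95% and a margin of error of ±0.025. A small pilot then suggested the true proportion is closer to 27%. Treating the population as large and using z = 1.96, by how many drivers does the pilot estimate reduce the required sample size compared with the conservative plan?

325

Conservative (p = 0.5): n = 1.96² × 0.25 / 0.025² ≈ 1536.64 → 1537.
Using p = 0.27: p(1−p) = 0.1971, so n = 1.96² × 0.1971 / 0.025² ≈ 1211.49 → 1212.
Reduction: 1537 − 1212 = 325.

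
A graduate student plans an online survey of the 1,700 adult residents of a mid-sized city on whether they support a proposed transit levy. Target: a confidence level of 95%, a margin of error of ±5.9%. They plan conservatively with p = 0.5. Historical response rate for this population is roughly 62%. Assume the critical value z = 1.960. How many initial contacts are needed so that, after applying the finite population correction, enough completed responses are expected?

Completed interviews needed (unadjusted): n₀ = 1.960² × 0.2500 / 0.059² ≈ 275.90 → 276.
FPC for N = 1,700: n = 276 / (1 + 275/1700) = 276 / 1.1618 ≈ 237.57 → 238.
At a 62% response rate, contacts needed = 238 / 0.62 ≈ 383.87 → 384.

384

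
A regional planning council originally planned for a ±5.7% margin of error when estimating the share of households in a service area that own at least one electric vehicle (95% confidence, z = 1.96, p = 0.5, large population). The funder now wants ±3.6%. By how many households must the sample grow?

446

At ±5.7%: n = 1.96² × 0.2500 / 0.057² ≈ 295.60 → 296.
At ±3.6%: n = 1.96² × 0.2500 / 0.036² ≈ 741.05 → 742.
Additional respondents: 742 − 296 = 446.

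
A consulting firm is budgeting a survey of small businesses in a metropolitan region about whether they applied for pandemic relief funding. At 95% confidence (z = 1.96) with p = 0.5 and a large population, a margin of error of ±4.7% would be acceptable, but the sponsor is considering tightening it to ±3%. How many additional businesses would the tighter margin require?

633

At ±4.7%: n = 1.96² × 0.2500 / 0.047² ≈ 434.77 → 435.
At ±3%: n = 1.96² × 0.2500 / 0.030² ≈ 1067.11 → 1068.
Additional respondents: 1068 − 435 = 633.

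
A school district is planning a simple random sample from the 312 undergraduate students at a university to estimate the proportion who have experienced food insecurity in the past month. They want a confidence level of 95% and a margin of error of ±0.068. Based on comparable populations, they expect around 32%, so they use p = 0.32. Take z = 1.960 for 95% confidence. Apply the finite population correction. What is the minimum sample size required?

Unadjusted: n₀ = 1.960² × 0.32 × 0.68 / 0.068² ≈ 180.78, so n₀ = 181.
Finite population correction with N = 312: n = n₀ / (1 + (n₀−1)/N) = 181 / (1 + 180/312) = 181 / 1.5769 ≈ 114.78.
Rounding up, n = 115.

115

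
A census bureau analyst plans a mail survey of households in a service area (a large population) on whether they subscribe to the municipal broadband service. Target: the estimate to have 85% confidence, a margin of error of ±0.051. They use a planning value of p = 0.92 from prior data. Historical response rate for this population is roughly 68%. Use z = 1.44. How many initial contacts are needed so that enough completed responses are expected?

Completed interviews needed: n₀ = 1.44² × 0.0736 / 0.051² ≈ 58.68 → 59.
At a 68% response rate, contacts needed = 59 / 0.68 ≈ 86.76 → 87.

87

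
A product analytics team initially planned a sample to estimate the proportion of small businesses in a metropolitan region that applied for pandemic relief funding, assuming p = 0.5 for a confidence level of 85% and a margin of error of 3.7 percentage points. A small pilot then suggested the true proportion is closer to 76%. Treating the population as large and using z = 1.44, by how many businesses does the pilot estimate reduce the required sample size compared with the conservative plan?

Conservative (p = 0.5): n = 1.44² × 0.25 / 0.037² ≈ 378.67 → 379.
Using p = 0.76: p(1−p) = 0.1824, so n = 1.44² × 0.1824 / 0.037² ≈ 276.28 → 277.
Reduction: 379 − 277 = 102.

102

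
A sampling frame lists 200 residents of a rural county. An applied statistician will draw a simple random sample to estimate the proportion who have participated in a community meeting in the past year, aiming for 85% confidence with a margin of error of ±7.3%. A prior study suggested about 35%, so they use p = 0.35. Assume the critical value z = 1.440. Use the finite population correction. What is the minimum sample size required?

62

Unadjusted: n₀ = 1.440² × 0.35 × 0.65 / 0.073² ≈ 88.52, so n₀ = 89.
Finite population correction with N = 200: n = n₀ / (1 + (n₀−1)/N) = 89 / (1 + 88/200) = 89 / 1.4400 ≈ 61.81.
Rounding up, n = 62.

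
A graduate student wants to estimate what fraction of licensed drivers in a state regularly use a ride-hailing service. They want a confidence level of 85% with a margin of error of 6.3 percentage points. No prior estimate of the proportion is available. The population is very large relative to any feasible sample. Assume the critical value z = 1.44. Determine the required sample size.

With no prior estimate, use p = 0.5, giving p(1−p) = 0.25.
n = z²·p(1−p)/E² = 1.44² × 0.2500 / 0.063² = 2.0736 × 0.2500 / 0.003969 ≈ 130.61.
Rounding up gives n = 131.

131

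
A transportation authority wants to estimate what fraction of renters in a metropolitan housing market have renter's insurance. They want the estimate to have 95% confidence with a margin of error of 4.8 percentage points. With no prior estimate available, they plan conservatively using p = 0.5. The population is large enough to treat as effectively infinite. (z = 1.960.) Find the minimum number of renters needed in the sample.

417

With p = 0.5, p(1−p) = 0.25.
n = z²·p(1−p)/E² = 1.960² × 0.2500 / 0.048² = 3.8416 × 0.2500 / 0.002304 ≈ 416.84.
Rounding up gives n = 417.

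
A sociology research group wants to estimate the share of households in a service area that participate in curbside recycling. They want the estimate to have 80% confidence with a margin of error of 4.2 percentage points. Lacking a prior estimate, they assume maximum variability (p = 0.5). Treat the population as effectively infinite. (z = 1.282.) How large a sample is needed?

233

With p = 0.5, p(1−p) = 0.25.
n = z²·p(1−p)/E² = 1.282² × 0.2500 / 0.042² = 1.6435 × 0.2500 / 0.001764 ≈ 232.93.
Rounding up gives n = 233.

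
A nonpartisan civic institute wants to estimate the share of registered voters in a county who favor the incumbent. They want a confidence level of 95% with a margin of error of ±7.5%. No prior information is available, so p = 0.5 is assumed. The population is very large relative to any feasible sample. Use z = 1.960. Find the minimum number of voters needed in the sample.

171

With p = 0.5, p(1−p) = 0.25.
n = z²·p(1−p)/E² = 1.960² × 0.2500 / 0.075² = 3.8416 × 0.2500 / 0.005625 ≈ 170.74.
Rounding up gives n = 171.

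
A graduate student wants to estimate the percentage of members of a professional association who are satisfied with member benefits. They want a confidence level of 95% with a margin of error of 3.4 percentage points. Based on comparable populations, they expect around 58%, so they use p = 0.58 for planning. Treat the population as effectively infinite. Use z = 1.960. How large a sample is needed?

With p = 0.58, p(1−p) = 0.2436.
n = z²·p(1−p)/E² = 1.960² × 0.2436 / 0.034² = 3.8416 × 0.2436 / 0.001156 ≈ 809.53.
Rounding up gives n = 810.

810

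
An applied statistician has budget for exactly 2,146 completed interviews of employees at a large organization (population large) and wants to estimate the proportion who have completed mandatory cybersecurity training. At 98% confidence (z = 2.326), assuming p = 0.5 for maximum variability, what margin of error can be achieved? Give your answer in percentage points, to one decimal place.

SE(p̂) = √[p(1−p)/n] = √[0.2500/2146] = 0.01079.
E = z × SE = 2.326 × 0.01079 = 0.02511, or 2.5 percentage points.

2.5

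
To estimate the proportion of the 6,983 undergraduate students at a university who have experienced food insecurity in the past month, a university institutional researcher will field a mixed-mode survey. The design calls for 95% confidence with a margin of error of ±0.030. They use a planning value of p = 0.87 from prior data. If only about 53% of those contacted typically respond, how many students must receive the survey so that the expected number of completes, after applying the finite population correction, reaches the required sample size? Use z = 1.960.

853

Completed interviews needed (unadjusted): n₀ = 1.960² × 0.1131 / 0.030² ≈ 482.76 → 483.
FPC for N = 6,983: n = 483 / (1 + 482/6983) = 483 / 1.0690 ≈ 451.81 → 452.
At a 53% response rate, contacts needed = 452 / 0.53 ≈ 852.83 → 853.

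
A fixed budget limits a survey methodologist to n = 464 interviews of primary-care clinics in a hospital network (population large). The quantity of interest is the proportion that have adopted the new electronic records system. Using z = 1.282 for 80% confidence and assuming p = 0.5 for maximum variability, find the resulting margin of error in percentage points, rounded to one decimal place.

SE(p̂) = √[p(1−p)/n] = √[0.2500/464] = 0.02321.
E = z × SE = 1.282 × 0.02321 = 0.02976, or 3.0 percentage points.

3.0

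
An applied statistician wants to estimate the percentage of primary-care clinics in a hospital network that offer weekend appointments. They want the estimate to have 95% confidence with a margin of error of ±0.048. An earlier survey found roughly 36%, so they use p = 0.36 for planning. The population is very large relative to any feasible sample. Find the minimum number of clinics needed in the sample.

For 95% confidence, z = 1.960.
With p = 0.36, p(1−p) = 0.2304.
n = z²·p(1−p)/E² = 1.960² × 0.2304 / 0.048² = 3.8416 × 0.2304 / 0.002304 ≈ 384.16.
Rounding up gives n = 385.

385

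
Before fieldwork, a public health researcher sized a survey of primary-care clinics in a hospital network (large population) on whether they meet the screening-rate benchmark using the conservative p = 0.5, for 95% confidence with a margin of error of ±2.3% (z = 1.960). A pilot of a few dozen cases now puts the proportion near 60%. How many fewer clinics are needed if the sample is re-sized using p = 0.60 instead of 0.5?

73

Conservative (p = 0.5): n = 1.960² × 0.25 / 0.023² ≈ 1815.50 → 1816.
Using p = 0.60: p(1−p) = 0.2400, so n = 1.960² × 0.2400 / 0.023² ≈ 1742.88 → 1743.
Reduction: 1816 − 1743 = 73.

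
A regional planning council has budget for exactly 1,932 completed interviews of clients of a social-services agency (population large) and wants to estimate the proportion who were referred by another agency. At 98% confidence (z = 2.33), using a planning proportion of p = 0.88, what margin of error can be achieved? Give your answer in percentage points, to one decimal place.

SE(p̂) = √[p(1−p)/n] = √[0.1056/1932] = 0.00739.
E = z × SE = 2.33 × 0.00739 = 0.01723, or 1.7 percentage points.

1.7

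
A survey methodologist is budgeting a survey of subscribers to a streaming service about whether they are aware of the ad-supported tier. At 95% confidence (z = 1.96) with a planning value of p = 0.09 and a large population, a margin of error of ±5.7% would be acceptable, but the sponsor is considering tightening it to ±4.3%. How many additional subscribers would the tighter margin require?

74

At ±5.7%: n = 1.96² × 0.0819 / 0.057² ≈ 96.84 → 97.
At ±4.3%: n = 1.96² × 0.0819 / 0.043² ≈ 170.16 → 171.
Additional respondents: 171 − 97 = 74.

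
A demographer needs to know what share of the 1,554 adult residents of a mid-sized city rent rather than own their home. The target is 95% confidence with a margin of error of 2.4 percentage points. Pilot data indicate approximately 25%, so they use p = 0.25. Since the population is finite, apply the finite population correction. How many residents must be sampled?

694

For 95% confidence, z = 1.960.
Unadjusted: n₀ = 1.960² × 0.25 × 0.75 / 0.024² ≈ 1250.52, so n₀ = 1251.
Finite population correction with N = 1,554: n = n₀ / (1 + (n₀−1)/N) = 1251 / (1 + 1250/1554) = 1251 / 1.8044 ≈ 693.31.
Rounding up, n = 694.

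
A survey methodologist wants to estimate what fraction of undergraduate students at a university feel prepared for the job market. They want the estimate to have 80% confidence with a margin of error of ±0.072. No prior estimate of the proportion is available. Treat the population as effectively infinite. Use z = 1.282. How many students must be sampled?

80

With no prior estimate, use p = 0.5, giving p(1−p) = 0.25.
n = z²·p(1−p)/E² = 1.282² × 0.2500 / 0.072² = 1.6435 × 0.2500 / 0.005184 ≈ 79.26.
Rounding up gives n = 80.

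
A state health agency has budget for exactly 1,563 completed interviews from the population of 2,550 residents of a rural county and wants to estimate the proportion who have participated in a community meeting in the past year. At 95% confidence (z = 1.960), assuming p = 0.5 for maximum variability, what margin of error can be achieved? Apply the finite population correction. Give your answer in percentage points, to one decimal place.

1.5

Finite-population factor: (N−n)/(N−1) = (2550−1563)/(2550−1) = 0.3872.
SE(p̂) = √[p(1−p)/n · (N−n)/(N−1)] = √[0.2500/1563 × 0.3872] = 0.00787.
E = z × SE = 1.960 × 0.00787 = 0.01542 ≈ 1.5 percentage points.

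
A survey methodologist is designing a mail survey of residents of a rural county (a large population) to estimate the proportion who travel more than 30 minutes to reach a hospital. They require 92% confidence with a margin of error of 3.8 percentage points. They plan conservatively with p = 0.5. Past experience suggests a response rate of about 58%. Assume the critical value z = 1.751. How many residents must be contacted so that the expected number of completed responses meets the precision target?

916

Completed interviews needed: n₀ = 1.751² × 0.2500 / 0.038² ≈ 530.82 → 531.
At a 58% response rate, contacts needed = 531 / 0.58 ≈ 915.52 → 916.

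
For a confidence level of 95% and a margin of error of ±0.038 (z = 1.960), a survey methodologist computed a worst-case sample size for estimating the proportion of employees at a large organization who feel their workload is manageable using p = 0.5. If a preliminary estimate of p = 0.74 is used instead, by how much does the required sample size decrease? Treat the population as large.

Conservative (p = 0.5): n = 1.960² × 0.25 / 0.038² ≈ 665.10 → 666.
Using p = 0.74: p(1−p) = 0.1924, so n = 1.960² × 0.1924 / 0.038² ≈ 511.86 → 512.
Reduction: 666 − 512 = 154.

154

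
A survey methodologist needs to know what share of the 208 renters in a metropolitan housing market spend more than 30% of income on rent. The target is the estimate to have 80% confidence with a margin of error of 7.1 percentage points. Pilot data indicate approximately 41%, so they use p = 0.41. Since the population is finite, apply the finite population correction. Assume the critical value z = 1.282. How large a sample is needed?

58

Unadjusted: n₀ = 1.282² × 0.41 × 0.59 / 0.071² ≈ 78.87, so n₀ = 79.
Finite population correction with N = 208: n = n₀ / (1 + (n₀−1)/N) = 79 / (1 + 78/208) = 79 / 1.3750 ≈ 57.45.
Rounding up, n = 58.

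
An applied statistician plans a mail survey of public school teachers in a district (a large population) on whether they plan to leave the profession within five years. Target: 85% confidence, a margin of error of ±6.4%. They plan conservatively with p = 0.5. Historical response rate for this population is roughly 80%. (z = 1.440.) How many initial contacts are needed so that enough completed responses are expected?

159

Completed interviews needed: n₀ = 1.440² × 0.2500 / 0.064² ≈ 126.56 → 127.
At an 80% response rate, contacts needed = 127 / 0.80 ≈ 158.75 → 159.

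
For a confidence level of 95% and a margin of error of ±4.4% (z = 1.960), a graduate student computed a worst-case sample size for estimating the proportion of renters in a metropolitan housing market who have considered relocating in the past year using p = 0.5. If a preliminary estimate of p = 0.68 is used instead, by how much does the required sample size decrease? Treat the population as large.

65

Conservative (p = 0.5): n = 1.960² × 0.25 / 0.044² ≈ 496.07 → 497.
Using p = 0.68: p(1−p) = 0.2176, so n = 1.960² × 0.2176 / 0.044² ≈ 431.78 → 432.
Reduction: 497 − 432 = 65.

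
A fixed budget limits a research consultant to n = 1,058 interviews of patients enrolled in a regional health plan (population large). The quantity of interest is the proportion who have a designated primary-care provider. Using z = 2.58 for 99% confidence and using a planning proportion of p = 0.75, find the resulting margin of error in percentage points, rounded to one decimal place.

SE(p̂) = √[p(1−p)/n] = √[0.1875/1058] = 0.01331.
E = z × SE = 2.58 × 0.01331 = 0.03435, or 3.4 percentage points.

3.4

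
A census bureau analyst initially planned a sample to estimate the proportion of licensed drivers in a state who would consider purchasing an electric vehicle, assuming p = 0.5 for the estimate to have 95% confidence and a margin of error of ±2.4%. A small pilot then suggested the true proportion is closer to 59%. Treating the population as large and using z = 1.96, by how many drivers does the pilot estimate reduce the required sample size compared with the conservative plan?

54

Conservative (p = 0.5): n = 1.96² × 0.25 / 0.024² ≈ 1667.36 → 1668.
Using p = 0.59: p(1−p) = 0.2419, so n = 1.96² × 0.2419 / 0.024² ≈ 1613.34 → 1614.
Reduction: 1668 − 1614 = 54.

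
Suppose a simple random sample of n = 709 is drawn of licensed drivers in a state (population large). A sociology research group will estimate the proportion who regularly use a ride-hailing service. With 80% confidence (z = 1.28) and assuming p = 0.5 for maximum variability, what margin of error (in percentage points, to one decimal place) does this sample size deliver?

2.4

SE(p̂) = √[p(1−p)/n] = √[0.2500/709] = 0.01878.
E = z × SE = 1.28 × 0.01878 = 0.02404, or 2.4 percentage points.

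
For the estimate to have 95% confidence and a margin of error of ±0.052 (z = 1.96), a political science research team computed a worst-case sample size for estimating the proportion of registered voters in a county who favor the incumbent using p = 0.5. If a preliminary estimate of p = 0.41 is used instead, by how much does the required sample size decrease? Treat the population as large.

Conservative (p = 0.5): n = 1.96² × 0.25 / 0.052² ≈ 355.18 → 356.
Using p = 0.41: p(1−p) = 0.2419, so n = 1.96² × 0.2419 / 0.052² ≈ 343.67 → 344.
Reduction: 356 − 344 = 12.

12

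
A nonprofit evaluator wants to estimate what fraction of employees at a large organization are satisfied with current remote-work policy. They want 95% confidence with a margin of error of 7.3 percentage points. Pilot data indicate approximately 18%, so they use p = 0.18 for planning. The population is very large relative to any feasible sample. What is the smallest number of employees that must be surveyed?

For 95% confidence, z = 1.960.
With p = 0.18, p(1−p) = 0.1476.
n = z²·p(1−p)/E² = 1.960² × 0.1476 / 0.073² = 3.8416 × 0.1476 / 0.005329 ≈ 106.40.
Rounding up gives n = 107.

107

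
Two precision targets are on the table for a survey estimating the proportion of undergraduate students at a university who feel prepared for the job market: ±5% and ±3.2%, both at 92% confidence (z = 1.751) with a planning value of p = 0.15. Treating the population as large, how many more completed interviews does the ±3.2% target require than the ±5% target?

At ±5%: n = 1.751² × 0.1275 / 0.050² ≈ 156.37 → 157.
At ±3.2%: n = 1.751² × 0.1275 / 0.032² ≈ 381.75 → 382.
Additional respondents: 382 − 157 = 225.

225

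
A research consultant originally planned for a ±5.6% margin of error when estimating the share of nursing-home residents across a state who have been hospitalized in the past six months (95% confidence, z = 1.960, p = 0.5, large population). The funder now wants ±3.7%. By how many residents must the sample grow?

395

At ±5.6%: n = 1.960² × 0.2500 / 0.056² ≈ 306.25 → 307.
At ±3.7%: n = 1.960² × 0.2500 / 0.037² ≈ 701.53 → 702.
Additional respondents: 702 − 307 = 395.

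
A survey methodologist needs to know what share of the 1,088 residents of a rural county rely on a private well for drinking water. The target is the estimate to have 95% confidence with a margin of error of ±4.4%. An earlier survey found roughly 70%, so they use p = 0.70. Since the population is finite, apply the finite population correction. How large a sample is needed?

For 95% confidence, z = 1.960.
Unadjusted: n₀ = 1.960² × 0.70 × 0.30 / 0.044² ≈ 416.70, so n₀ = 417.
Finite population correction with N = 1,088: n = n₀ / (1 + (n₀−1)/N) = 417 / (1 + 416/1088) = 417 / 1.3824 ≈ 301.66.
Rounding up, n = 302.

302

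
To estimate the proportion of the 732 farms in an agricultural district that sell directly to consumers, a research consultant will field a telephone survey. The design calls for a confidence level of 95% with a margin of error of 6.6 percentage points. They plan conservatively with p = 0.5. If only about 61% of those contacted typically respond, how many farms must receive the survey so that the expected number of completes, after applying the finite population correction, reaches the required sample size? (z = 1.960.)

Completed interviews needed (unadjusted): n₀ = 1.960² × 0.2500 / 0.066² ≈ 220.48 → 221.
FPC for N = 732: n = 221 / (1 + 220/732) = 221 / 1.3005 ≈ 169.93 → 170.
At a 61% response rate, contacts needed = 170 / 0.61 ≈ 278.69 → 279.

279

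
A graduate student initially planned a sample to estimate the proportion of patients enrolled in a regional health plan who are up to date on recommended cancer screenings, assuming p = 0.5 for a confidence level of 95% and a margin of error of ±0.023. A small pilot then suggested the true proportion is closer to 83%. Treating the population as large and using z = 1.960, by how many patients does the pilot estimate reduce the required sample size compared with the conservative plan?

Conservative (p = 0.5): n = 1.960² × 0.25 / 0.023² ≈ 1815.50 → 1816.
Using p = 0.83: p(1−p) = 0.1411, so n = 1.960² × 0.1411 / 0.023² ≈ 1024.67 → 1025.
Reduction: 1816 − 1025 = 791.

791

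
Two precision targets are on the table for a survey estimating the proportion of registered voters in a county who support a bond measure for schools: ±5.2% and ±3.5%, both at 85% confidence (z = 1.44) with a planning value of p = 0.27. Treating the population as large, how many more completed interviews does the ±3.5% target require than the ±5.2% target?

At ±5.2%: n = 1.44² × 0.1971 / 0.052² ≈ 151.15 → 152.
At ±3.5%: n = 1.44² × 0.1971 / 0.035² ≈ 333.64 → 334.
Additional respondents: 334 − 152 = 182.

182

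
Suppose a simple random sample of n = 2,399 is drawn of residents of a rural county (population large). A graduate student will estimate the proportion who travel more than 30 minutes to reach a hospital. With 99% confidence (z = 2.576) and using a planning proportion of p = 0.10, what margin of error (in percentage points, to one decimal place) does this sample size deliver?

1.6

SE(p̂) = √[p(1−p)/n] = √[0.0900/2399] = 0.00613.
E = z × SE = 2.576 × 0.00613 = 0.01578, or 1.6 percentage points.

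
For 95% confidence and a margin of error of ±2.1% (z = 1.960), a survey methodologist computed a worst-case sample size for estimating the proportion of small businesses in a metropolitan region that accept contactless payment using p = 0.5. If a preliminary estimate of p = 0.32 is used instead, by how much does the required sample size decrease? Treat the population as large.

282

Conservative (p = 0.5): n = 1.960² × 0.25 / 0.021² ≈ 2177.78 → 2178.
Using p = 0.32: p(1−p) = 0.2176, so n = 1.960² × 0.2176 / 0.021² ≈ 1895.54 → 1896.
Reduction: 2178 − 1896 = 282.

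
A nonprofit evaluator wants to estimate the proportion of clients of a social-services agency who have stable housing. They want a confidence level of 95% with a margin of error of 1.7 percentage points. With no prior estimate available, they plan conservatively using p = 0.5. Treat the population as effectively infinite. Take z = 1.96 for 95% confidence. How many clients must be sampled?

With p = 0.5, p(1−p) = 0.25.
n = z²·p(1−p)/E² = 1.96² × 0.2500 / 0.017² = 3.8416 × 0.2500 / 0.000289 ≈ 3323.18.
Rounding up gives n = 3324.

3324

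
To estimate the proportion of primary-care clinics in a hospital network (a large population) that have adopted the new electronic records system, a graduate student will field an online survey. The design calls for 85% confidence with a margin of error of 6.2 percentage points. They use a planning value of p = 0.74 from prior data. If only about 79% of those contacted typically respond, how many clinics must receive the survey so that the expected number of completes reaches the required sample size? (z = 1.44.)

Completed interviews needed: n₀ = 1.44² × 0.1924 / 0.062² ≈ 103.79 → 104.
At a 79% response rate, contacts needed = 104 / 0.79 ≈ 131.65 → 132.

132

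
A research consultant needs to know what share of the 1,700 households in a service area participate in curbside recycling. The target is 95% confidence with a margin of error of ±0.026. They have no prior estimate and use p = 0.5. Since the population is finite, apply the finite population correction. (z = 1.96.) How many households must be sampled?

775

Unadjusted: n₀ = 1.96² × 0.50 × 0.50 / 0.026² ≈ 1420.71, so n₀ = 1421.
Finite population correction with N = 1,700: n = n₀ / (1 + (n₀−1)/N) = 1421 / (1 + 1420/1700) = 1421 / 1.8353 ≈ 774.26.
Rounding up, n = 775.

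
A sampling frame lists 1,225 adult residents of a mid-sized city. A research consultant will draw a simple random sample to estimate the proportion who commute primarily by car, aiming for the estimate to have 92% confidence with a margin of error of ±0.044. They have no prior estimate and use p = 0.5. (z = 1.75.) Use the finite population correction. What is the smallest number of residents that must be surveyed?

Unadjusted: n₀ = 1.75² × 0.50 × 0.50 / 0.044² ≈ 395.47, so n₀ = 396.
Finite population correction with N = 1,225: n = n₀ / (1 + (n₀−1)/N) = 396 / (1 + 395/1225) = 396 / 1.3224 ≈ 299.44.
Rounding up, n = 300.

300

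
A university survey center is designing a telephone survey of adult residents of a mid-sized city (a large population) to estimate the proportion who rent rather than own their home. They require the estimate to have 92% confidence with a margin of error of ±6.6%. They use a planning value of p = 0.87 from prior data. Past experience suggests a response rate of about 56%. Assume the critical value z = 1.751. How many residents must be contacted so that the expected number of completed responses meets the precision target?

Completed interviews needed: n₀ = 1.751² × 0.1131 / 0.066² ≈ 79.61 → 80.
At a 56% response rate, contacts needed = 80 / 0.56 ≈ 142.86 → 143.

143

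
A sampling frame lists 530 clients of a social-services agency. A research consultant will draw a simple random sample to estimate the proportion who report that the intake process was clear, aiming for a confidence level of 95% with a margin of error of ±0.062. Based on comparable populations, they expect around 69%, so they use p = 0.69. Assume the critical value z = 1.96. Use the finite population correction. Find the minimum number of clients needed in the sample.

153

Unadjusted: n₀ = 1.96² × 0.69 × 0.31 / 0.062² ≈ 213.77, so n₀ = 214.
Finite population correction with N = 530: n = n₀ / (1 + (n₀−1)/N) = 214 / (1 + 213/530) = 214 / 1.4019 ≈ 152.65.
Rounding up, n = 153.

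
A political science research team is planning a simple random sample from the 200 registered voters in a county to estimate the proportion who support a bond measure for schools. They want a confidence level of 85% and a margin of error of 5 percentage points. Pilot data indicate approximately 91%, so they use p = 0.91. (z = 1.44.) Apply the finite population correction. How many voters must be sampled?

51

Unadjusted: n₀ = 1.44² × 0.91 × 0.09 / 0.050² ≈ 67.93, so n₀ = 68.
Finite population correction with N = 200: n = n₀ / (1 + (n₀−1)/N) = 68 / (1 + 67/200) = 68 / 1.3350 ≈ 50.94.
Rounding up, n = 51.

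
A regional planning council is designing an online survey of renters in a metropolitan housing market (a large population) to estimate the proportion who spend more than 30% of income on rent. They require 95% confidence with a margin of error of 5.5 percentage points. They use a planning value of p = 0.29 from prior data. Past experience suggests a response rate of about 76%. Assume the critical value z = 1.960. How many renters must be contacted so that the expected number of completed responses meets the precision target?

Completed interviews needed: n₀ = 1.960² × 0.2059 / 0.055² ≈ 261.48 → 262.
At a 76% response rate, contacts needed = 262 / 0.76 ≈ 344.74 → 345.

345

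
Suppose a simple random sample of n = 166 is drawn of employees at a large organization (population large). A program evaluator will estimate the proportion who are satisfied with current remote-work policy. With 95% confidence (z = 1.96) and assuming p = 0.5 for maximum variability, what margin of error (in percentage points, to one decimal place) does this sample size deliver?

7.6

SE(p̂) = √[p(1−p)/n] = √[0.2500/166] = 0.03881.
E = z × SE = 1.96 × 0.03881 = 0.07606, or 7.6 percentage points.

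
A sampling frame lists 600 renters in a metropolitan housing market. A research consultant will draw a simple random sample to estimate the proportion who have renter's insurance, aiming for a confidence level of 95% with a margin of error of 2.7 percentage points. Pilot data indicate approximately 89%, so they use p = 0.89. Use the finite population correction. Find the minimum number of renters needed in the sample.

278

For 95% confidence, z = 1.960.
Unadjusted: n₀ = 1.960² × 0.89 × 0.11 / 0.027² ≈ 515.90, so n₀ = 516.
Finite population correction with N = 600: n = n₀ / (1 + (n₀−1)/N) = 516 / (1 + 515/600) = 516 / 1.8583 ≈ 277.67.
Rounding up, n = 278.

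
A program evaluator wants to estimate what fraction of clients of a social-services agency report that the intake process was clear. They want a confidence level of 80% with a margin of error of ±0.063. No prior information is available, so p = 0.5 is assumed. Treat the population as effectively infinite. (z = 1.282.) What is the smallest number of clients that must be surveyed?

104

With p = 0.5, p(1−p) = 0.25.
n = z²·p(1−p)/E² = 1.282² × 0.2500 / 0.063² = 1.6435 × 0.2500 / 0.003969 ≈ 103.52.
Rounding up gives n = 104.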